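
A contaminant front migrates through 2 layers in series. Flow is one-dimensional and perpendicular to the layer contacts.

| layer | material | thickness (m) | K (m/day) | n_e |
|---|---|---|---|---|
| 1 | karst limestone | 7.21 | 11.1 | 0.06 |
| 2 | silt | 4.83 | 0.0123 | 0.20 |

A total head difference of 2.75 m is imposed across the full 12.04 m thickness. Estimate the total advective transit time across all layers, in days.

200

With flow normal to the layers, continuity requires the same specific discharge q through every layer.
Σ(b_i/K_i) = 7.21/11.1 + 4.83/0.0123 = 393.3 d.
q = Δh / Σ(b_i/K_i) = 2.75 / 393.3 = 0.006992 m/day.
In each layer the seepage velocity is v_i = q/n_i, so the layer transit time is t_i = b_i·n_i / q:
  layer 1 (karst limestone): t_1 = 7.21 × 0.06 / 0.006992 = 61.87 d
  layer 2 (silt): t_2 = 4.83 × 0.20 / 0.006992 = 138.2 d
Total t = Σ t_i = 200.0 days.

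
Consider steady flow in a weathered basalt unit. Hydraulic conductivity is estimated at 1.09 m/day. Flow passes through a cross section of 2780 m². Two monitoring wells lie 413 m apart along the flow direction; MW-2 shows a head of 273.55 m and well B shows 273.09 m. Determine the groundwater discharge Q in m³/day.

3.38

Hydraulic gradient i = (273.55 − 273.09) / 413 = 0.46 / 413 = 0.001114.
Darcy's law: Q = K · A · i = 1.090 × 2780 × 0.001114 = 3.375 m³/day.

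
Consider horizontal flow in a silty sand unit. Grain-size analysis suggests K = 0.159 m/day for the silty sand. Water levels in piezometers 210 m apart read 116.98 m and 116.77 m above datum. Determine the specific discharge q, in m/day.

Hydraulic gradient i = (116.98 − 116.77) / 210 = 0.21 / 210 = 0.001000.
Specific discharge q = K · i = 0.1590 × 0.001000 = 0.0001590 m/day.

0.000159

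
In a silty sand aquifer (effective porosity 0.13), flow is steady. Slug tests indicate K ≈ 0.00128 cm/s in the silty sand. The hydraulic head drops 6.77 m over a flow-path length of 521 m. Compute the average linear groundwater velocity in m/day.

0.111

Convert K: 0.00128 cm/s × 864 = 1.106 m/day.
Hydraulic gradient i = Δh / L = 6.77 / 521 = 0.01299.
Darcy flux q = K · i = 1.106 × 0.01299 = 0.01437 m/day.
Seepage velocity v = q / n_e = 0.01437 / 0.13 = 0.1105 m/day.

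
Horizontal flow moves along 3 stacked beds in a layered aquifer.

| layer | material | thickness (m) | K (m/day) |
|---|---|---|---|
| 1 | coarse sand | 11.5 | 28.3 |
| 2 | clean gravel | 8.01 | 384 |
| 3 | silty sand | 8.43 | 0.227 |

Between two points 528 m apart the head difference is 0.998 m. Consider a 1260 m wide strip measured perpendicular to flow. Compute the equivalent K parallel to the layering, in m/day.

Flow is parallel to layering, so each bed carries its own Darcy discharge and the transmissivities add.
Σ(K_i·b_i) = 28.3×11.5 + 384×8.01 + 0.227×8.43 = 3403 m²/day.
Total thickness b = 27.94 m, so K_eq = Σ(K_i·b_i)/b = 121.8 m/day.

122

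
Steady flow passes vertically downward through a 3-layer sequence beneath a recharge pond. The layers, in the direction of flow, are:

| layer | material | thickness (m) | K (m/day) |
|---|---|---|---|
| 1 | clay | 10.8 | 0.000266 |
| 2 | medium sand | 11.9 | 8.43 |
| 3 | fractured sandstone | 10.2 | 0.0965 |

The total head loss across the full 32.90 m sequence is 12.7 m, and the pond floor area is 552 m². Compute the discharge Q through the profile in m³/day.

0.172

Flow is perpendicular to layering, so the layers act in series and the equivalent K is the thickness-weighted harmonic mean.
Total thickness L = 10.8 + 11.9 + 10.2 = 32.90 m.
Σ(b_i/K_i) = 10.8/0.000266 + 11.9/8.43 + 10.2/0.0965 = 40709 d.
K_eq = L / Σ(b_i/K_i) = 32.90 / 40709 = 0.0008082 m/day.
Q = K_eq · A · (Δh/L) = 0.0008082 × 552 × (12.7/32.90) = 0.1722 m³/day.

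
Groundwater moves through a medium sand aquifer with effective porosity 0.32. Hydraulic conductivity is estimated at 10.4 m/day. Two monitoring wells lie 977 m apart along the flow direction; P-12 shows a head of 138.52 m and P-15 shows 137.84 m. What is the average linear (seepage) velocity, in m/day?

Hydraulic gradient i = (138.52 − 137.84) / 977 = 0.68 / 977 = 0.0006960.
Darcy flux q = K · i = 10.40 × 0.0006960 = 0.007238 m/day.
Seepage velocity v = q / n_e = 0.007238 / 0.32 = 0.02262 m/day.

0.0226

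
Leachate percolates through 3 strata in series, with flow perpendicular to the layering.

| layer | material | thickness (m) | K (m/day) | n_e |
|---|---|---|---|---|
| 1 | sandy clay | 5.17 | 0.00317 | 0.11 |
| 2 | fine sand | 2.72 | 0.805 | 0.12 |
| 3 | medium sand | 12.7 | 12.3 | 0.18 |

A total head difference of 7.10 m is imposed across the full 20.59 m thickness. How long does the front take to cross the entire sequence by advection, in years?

With flow normal to the layers, continuity requires the same specific discharge q through every layer.
Σ(b_i/K_i) = 5.17/0.00317 + 2.72/0.805 + 12.7/12.3 = 1635 d.
q = Δh / Σ(b_i/K_i) = 7.10 / 1635 = 0.004342 m/day.
In each layer the seepage velocity is v_i = q/n_i, so the layer transit time is t_i = b_i·n_i / q:
  layer 1 (sandy clay): t_1 = 5.17 × 0.11 / 0.004342 = 131.0 d
  layer 2 (fine sand): t_2 = 2.72 × 0.12 / 0.004342 = 75.18 d
  layer 3 (medium sand): t_3 = 12.7 × 0.18 / 0.004342 = 526.5 d
Total t = Σ t_i = 732.7 days = 2.006 years.

2.01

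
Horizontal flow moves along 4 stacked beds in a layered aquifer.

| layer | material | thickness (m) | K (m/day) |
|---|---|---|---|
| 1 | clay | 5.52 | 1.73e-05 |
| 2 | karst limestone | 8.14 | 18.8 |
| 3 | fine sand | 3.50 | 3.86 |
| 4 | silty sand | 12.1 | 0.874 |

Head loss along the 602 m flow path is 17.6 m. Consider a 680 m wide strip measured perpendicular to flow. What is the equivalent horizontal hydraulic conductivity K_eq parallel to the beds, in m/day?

Flow is parallel to layering, so each bed carries its own Darcy discharge and the transmissivities add.
Σ(K_i·b_i) = 1.73e-05×5.52 + 18.8×8.14 + 3.86×3.50 + 0.874×12.1 = 177.1 m²/day.
Total thickness b = 29.26 m, so K_eq = Σ(K_i·b_i)/b = 6.053 m/day.

6.05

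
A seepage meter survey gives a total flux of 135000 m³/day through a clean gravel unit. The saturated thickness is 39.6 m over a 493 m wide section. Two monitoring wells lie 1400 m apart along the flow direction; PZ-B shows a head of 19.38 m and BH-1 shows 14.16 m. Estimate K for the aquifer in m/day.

Cross-sectional area A = 493 × 39.6 = 19523 m².
Hydraulic gradient i = (19.38 − 14.16) / 1400 = 5.22 / 1400 = 0.003729.
From Q = K·A·i, K = Q / (A·i) = 135000 / (19523 × 0.003729) = 1855 m/day.

1850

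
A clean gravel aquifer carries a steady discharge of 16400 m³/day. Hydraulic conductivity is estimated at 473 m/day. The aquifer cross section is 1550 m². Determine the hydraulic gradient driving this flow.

From Q = K·A·i, i = Q / (K·A) = 16400 / (473.0 × 1550) = 0.02237.

0.0224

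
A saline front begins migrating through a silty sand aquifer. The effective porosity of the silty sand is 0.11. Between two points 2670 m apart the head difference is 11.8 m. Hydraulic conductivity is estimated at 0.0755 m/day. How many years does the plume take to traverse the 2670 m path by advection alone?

Hydraulic gradient i = Δh / L = 11.8 / 2670 = 0.004419.
Darcy flux q = K · i = 0.07550 × 0.004419 = 0.0003337 m/day.
Seepage velocity v = q / n_e = 0.0003337 / 0.11 = 0.003033 m/day.
Travel time t = L / v = 2670 / 0.003033 = 8.802e+05 days = 2410 years.

2410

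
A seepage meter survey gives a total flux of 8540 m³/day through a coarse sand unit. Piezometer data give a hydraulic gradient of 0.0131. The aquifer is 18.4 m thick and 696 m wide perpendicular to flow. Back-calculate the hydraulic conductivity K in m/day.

50.9

Cross-sectional area A = 696 × 18.4 = 12806 m².
Hydraulic gradient i = 0.0131.
From Q = K·A·i, K = Q / (A·i) = 8540 / (12806 × 0.01310) = 50.90 m/day.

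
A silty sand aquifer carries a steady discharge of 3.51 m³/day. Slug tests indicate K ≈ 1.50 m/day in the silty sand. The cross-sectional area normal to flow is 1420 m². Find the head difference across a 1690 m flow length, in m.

From Q = K·A·i, i = Q / (K·A) = 3.51 / (1.500 × 1420) = 0.001648.
Head loss Δh = i · L = 0.001648 × 1690 = 2.785 m.

2.78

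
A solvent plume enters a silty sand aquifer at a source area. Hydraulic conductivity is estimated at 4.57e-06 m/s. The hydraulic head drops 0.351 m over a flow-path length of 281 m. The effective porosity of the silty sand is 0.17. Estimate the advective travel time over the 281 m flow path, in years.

265

Convert K: 4.57e-06 m/s × 86400 = 0.3948 m/day.
Hydraulic gradient i = Δh / L = 0.351 / 281 = 0.001249.
Darcy flux q = K · i = 0.3948 × 0.001249 = 0.0004932 m/day.
Seepage velocity v = q / n_e = 0.0004932 / 0.17 = 0.002901 m/day.
Travel time t = L / v = 281 / 0.002901 = 96856 days = 265.2 years.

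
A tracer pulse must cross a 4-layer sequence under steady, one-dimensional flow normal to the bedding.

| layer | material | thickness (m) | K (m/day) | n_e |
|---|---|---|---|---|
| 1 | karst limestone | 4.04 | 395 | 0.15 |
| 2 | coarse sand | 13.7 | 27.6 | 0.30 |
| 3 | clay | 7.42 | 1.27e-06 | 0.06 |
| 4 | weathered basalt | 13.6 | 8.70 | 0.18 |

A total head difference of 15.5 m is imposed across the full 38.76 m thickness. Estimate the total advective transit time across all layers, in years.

With flow normal to the layers, continuity requires the same specific discharge q through every layer.
Σ(b_i/K_i) = 4.04/395 + 13.7/27.6 + 7.42/1.27e-06 + 13.6/8.70 = 5.843e+06 d.
q = Δh / Σ(b_i/K_i) = 15.5 / 5.843e+06 = 2.653e-06 m/day.
In each layer the seepage velocity is v_i = q/n_i, so the layer transit time is t_i = b_i·n_i / q:
  layer 1 (karst limestone): t_1 = 4.04 × 0.15 / 2.653e-06 = 2.284e+05 d
  layer 2 (coarse sand): t_2 = 13.7 × 0.30 / 2.653e-06 = 1.549e+06 d
  layer 3 (clay): t_3 = 7.42 × 0.06 / 2.653e-06 = 1.678e+05 d
  layer 4 (weathered basalt): t_4 = 13.6 × 0.18 / 2.653e-06 = 9.227e+05 d
Total t = Σ t_i = 2.868e+06 days = 7853 years.

7850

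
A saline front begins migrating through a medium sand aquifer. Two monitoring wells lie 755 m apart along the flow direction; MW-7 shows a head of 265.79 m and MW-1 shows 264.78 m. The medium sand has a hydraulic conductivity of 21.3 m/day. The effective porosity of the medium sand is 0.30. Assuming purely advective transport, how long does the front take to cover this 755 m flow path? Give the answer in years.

21.8

Hydraulic gradient i = (265.79 − 264.78) / 755 = 1.01 / 755 = 0.001338.
Darcy flux q = K · i = 21.30 × 0.001338 = 0.02849 m/day.
Seepage velocity v = q / n_e = 0.02849 / 0.30 = 0.09498 m/day.
Travel time t = L / v = 755 / 0.09498 = 7949 days = 21.76 years.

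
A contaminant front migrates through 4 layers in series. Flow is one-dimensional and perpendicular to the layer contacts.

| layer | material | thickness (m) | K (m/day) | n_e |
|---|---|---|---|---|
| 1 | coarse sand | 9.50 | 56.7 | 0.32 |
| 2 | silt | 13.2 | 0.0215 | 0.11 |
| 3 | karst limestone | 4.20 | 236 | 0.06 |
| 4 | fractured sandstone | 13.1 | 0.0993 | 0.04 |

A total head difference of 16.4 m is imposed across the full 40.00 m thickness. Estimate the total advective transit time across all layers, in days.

With flow normal to the layers, continuity requires the same specific discharge q through every layer.
Σ(b_i/K_i) = 9.50/56.7 + 13.2/0.0215 + 4.20/236 + 13.1/0.0993 = 746.1 d.
q = Δh / Σ(b_i/K_i) = 16.4 / 746.1 = 0.02198 m/day.
In each layer the seepage velocity is v_i = q/n_i, so the layer transit time is t_i = b_i·n_i / q:
  layer 1 (coarse sand): t_1 = 9.50 × 0.32 / 0.02198 = 138.3 d
  layer 2 (silt): t_2 = 13.2 × 0.11 / 0.02198 = 66.05 d
  layer 3 (karst limestone): t_3 = 4.20 × 0.06 / 0.02198 = 11.46 d
  layer 4 (fractured sandstone): t_4 = 13.1 × 0.04 / 0.02198 = 23.84 d
Total t = Σ t_i = 239.6 days.

240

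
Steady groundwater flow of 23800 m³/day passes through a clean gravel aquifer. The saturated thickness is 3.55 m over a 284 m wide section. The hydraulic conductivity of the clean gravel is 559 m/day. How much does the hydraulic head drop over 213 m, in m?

8.99

Cross-sectional area A = 284 × 3.55 = 1008 m².
From Q = K·A·i, i = Q / (K·A) = 23800 / (559.0 × 1008) = 0.04223.
Head loss Δh = i · L = 0.04223 × 213 = 8.995 m.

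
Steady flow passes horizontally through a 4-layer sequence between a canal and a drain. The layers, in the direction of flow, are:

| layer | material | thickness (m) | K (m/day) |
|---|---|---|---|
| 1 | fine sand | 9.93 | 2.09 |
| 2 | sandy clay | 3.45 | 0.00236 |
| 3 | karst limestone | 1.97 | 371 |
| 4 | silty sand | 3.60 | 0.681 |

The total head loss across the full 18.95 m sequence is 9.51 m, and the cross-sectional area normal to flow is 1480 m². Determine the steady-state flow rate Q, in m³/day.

Flow is perpendicular to layering, so the layers act in series and the equivalent K is the thickness-weighted harmonic mean.
Total thickness L = 9.93 + 3.45 + 1.97 + 3.60 = 18.95 m.
Σ(b_i/K_i) = 9.93/2.09 + 3.45/0.00236 + 1.97/371 + 3.60/0.681 = 1472 d.
K_eq = L / Σ(b_i/K_i) = 18.95 / 1472 = 0.01287 m/day.
Q = K_eq · A · (Δh/L) = 0.01287 × 1480 × (9.51/18.95) = 9.562 m³/day.

9.56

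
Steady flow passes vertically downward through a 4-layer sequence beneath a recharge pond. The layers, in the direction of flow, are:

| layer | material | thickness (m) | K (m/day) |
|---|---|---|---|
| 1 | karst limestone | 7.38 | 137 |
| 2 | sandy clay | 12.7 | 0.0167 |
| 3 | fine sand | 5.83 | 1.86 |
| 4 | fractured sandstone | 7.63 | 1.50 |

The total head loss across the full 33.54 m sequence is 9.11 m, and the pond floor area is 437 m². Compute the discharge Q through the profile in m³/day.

Flow is perpendicular to layering, so the layers act in series and the equivalent K is the thickness-weighted harmonic mean.
Total thickness L = 7.38 + 12.7 + 5.83 + 7.63 = 33.54 m.
Σ(b_i/K_i) = 7.38/137 + 12.7/0.0167 + 5.83/1.86 + 7.63/1.50 = 768.8 d.
K_eq = L / Σ(b_i/K_i) = 33.54 / 768.8 = 0.04363 m/day.
Q = K_eq · A · (Δh/L) = 0.04363 × 437 × (9.11/33.54) = 5.179 m³/day.

5.18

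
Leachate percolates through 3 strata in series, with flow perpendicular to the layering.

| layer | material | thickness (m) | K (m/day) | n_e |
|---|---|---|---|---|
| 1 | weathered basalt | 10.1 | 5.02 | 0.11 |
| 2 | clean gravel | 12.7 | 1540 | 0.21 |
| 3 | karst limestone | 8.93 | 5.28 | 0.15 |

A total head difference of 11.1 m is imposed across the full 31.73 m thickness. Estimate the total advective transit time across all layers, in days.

With flow normal to the layers, continuity requires the same specific discharge q through every layer.
Σ(b_i/K_i) = 10.1/5.02 + 12.7/1540 + 8.93/5.28 = 3.711 d.
q = Δh / Σ(b_i/K_i) = 11.1 / 3.711 = 2.991 m/day.
In each layer the seepage velocity is v_i = q/n_i, so the layer transit time is t_i = b_i·n_i / q:
  layer 1 (weathered basalt): t_1 = 10.1 × 0.11 / 2.991 = 0.3715 d
  layer 2 (clean gravel): t_2 = 12.7 × 0.21 / 2.991 = 0.8918 d
  layer 3 (karst limestone): t_3 = 8.93 × 0.15 / 2.991 = 0.4479 d
Total t = Σ t_i = 1.711 days.

1.71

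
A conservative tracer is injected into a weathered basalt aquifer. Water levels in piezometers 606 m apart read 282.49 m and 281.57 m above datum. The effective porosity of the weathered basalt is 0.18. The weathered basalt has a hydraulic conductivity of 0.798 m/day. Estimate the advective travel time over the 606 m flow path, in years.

Hydraulic gradient i = (282.49 − 281.57) / 606 = 0.92 / 606 = 0.001518.
Darcy flux q = K · i = 0.7980 × 0.001518 = 0.001211 m/day.
Seepage velocity v = q / n_e = 0.001211 / 0.18 = 0.006730 m/day.
Travel time t = L / v = 606 / 0.006730 = 90038 days = 246.5 years.

247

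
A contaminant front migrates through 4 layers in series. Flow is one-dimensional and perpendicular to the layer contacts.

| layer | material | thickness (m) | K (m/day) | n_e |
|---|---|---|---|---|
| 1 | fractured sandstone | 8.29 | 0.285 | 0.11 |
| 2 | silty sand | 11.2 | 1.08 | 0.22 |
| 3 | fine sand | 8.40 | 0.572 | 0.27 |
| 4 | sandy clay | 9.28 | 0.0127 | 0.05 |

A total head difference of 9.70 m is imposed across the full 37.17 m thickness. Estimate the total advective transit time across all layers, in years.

1.35

With flow normal to the layers, continuity requires the same specific discharge q through every layer.
Σ(b_i/K_i) = 8.29/0.285 + 11.2/1.08 + 8.40/0.572 + 9.28/0.0127 = 784.9 d.
q = Δh / Σ(b_i/K_i) = 9.70 / 784.9 = 0.01236 m/day.
In each layer the seepage velocity is v_i = q/n_i, so the layer transit time is t_i = b_i·n_i / q:
  layer 1 (fractured sandstone): t_1 = 8.29 × 0.11 / 0.01236 = 73.78 d
  layer 2 (silty sand): t_2 = 11.2 × 0.22 / 0.01236 = 199.4 d
  layer 3 (fine sand): t_3 = 8.40 × 0.27 / 0.01236 = 183.5 d
  layer 4 (sandy clay): t_4 = 9.28 × 0.05 / 0.01236 = 37.54 d
Total t = Σ t_i = 494.2 days = 1.353 years.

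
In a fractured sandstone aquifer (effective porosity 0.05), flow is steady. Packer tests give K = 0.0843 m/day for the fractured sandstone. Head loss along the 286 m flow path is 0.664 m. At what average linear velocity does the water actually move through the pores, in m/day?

0.00391

Hydraulic gradient i = Δh / L = 0.664 / 286 = 0.002322.
Darcy flux q = K · i = 0.08430 × 0.002322 = 0.0001957 m/day.
Seepage velocity v = q / n_e = 0.0001957 / 0.05 = 0.003914 m/day.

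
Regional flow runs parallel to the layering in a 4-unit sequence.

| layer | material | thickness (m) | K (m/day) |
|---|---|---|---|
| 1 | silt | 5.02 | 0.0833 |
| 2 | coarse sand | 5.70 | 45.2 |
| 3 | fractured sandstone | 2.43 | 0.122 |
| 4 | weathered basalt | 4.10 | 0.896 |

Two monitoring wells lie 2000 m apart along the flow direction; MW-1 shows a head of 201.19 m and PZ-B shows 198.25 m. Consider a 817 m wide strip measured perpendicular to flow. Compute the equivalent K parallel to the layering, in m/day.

15.2

Flow is parallel to layering, so each bed carries its own Darcy discharge and the transmissivities add.
Σ(K_i·b_i) = 0.0833×5.02 + 45.2×5.70 + 0.122×2.43 + 0.896×4.10 = 262.0 m²/day.
Total thickness b = 17.25 m, so K_eq = Σ(K_i·b_i)/b = 15.19 m/day.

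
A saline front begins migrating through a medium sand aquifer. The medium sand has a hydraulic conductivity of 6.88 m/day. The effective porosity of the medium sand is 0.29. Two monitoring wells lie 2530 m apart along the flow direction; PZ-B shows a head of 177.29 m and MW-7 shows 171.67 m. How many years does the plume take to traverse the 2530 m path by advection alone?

131

Hydraulic gradient i = (177.29 − 171.67) / 2530 = 5.62 / 2530 = 0.002221.
Darcy flux q = K · i = 6.880 × 0.002221 = 0.01528 m/day.
Seepage velocity v = q / n_e = 0.01528 / 0.29 = 0.05270 m/day.
Travel time t = L / v = 2530 / 0.05270 = 48008 days = 131.4 years.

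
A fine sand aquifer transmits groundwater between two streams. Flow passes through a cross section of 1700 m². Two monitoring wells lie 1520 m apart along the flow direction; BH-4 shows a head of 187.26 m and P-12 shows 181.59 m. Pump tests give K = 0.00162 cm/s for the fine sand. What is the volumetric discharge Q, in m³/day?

8.88

Convert K: 0.00162 cm/s × 864 = 1.400 m/day.
Hydraulic gradient i = (187.26 − 181.59) / 1520 = 5.67 / 1520 = 0.003730.
Darcy's law: Q = K · A · i = 1.400 × 1700 × 0.003730 = 8.876 m³/day.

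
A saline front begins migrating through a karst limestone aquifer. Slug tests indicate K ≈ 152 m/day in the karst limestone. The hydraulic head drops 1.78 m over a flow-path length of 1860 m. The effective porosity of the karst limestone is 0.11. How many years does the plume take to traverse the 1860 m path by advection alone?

3.85

Hydraulic gradient i = Δh / L = 1.78 / 1860 = 0.0009570.
Darcy flux q = K · i = 152.0 × 0.0009570 = 0.1455 m/day.
Seepage velocity v = q / n_e = 0.1455 / 0.11 = 1.322 m/day.
Travel time t = L / v = 1860 / 1.322 = 1407 days = 3.851 years.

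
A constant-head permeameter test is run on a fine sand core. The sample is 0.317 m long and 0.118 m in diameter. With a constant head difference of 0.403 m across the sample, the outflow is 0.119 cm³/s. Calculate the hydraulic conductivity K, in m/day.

Cross-sectional area A = π·(d/2)² = π × (0.118/2)² = 0.01094 m².
Convert discharge: 0.119 cm³/s = 1.190e-07 m³/s.
Darcy's law rearranged: K = Q·L / (A·Δh) = 1.190e-07 × 0.317 / (0.01094 × 0.403) = 8.559e-06 m/s = 0.7395 m/day.

0.740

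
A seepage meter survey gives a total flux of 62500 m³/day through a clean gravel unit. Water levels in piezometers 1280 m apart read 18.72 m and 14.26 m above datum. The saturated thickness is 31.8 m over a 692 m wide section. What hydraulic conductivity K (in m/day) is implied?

Cross-sectional area A = 692 × 31.8 = 22006 m².
Hydraulic gradient i = (18.72 − 14.26) / 1280 = 4.46 / 1280 = 0.003484.
From Q = K·A·i, K = Q / (A·i) = 62500 / (22006 × 0.003484) = 815.1 m/day.

815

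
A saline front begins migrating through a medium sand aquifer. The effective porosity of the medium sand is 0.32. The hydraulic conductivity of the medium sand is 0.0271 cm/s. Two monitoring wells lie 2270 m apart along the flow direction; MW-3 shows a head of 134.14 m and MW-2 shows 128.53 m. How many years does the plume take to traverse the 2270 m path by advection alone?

Convert K: 0.0271 cm/s × 864 = 23.41 m/day.
Hydraulic gradient i = (134.14 − 128.53) / 2270 = 5.61 / 2270 = 0.002471.
Darcy flux q = K · i = 23.41 × 0.002471 = 0.05787 m/day.
Seepage velocity v = q / n_e = 0.05787 / 0.32 = 0.1808 m/day.
Travel time t = L / v = 2270 / 0.1808 = 12553 days = 34.37 years.

34.4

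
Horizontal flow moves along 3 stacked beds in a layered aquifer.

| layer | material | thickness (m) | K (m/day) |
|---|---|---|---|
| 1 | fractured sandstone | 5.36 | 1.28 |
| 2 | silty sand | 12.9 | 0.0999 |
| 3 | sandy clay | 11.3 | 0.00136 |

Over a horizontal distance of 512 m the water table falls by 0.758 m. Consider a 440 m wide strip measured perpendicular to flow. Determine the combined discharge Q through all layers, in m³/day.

5.32

Flow is parallel to layering, so each bed carries its own Darcy discharge and the transmissivities add.
Σ(K_i·b_i) = 1.28×5.36 + 0.0999×12.9 + 0.00136×11.3 = 8.165 m²/day.
Hydraulic gradient i = Δh / L = 0.758 / 512 = 0.001480.
Q = Σ(K_i·b_i) · W · i = 8.165 × 440 × 0.001480 = 5.319 m³/day.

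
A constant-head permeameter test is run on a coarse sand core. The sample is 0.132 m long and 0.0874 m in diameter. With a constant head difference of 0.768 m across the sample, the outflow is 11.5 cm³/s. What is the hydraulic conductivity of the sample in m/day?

Cross-sectional area A = π·(d/2)² = π × (0.0874/2)² = 0.005999 m².
Convert discharge: 11.5 cm³/s = 1.150e-05 m³/s.
Darcy's law rearranged: K = Q·L / (A·Δh) = 1.150e-05 × 0.132 / (0.005999 × 0.768) = 0.0003295 m/s = 28.47 m/day.

28.5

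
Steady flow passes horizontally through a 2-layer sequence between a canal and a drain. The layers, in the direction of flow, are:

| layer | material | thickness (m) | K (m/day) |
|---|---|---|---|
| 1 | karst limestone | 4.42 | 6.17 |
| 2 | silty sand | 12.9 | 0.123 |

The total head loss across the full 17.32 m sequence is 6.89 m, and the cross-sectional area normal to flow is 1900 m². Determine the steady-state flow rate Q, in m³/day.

Flow is perpendicular to layering, so the layers act in series and the equivalent K is the thickness-weighted harmonic mean.
Total thickness L = 4.42 + 12.9 = 17.32 m.
Σ(b_i/K_i) = 4.42/6.17 + 12.9/0.123 = 105.6 d.
K_eq = L / Σ(b_i/K_i) = 17.32 / 105.6 = 0.1640 m/day.
Q = K_eq · A · (Δh/L) = 0.1640 × 1900 × (6.89/17.32) = 124.0 m³/day.

124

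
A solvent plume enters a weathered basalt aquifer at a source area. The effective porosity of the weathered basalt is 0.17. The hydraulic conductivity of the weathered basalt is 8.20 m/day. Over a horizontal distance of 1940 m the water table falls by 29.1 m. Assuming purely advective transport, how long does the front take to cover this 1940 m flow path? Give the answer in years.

Hydraulic gradient i = Δh / L = 29.1 / 1940 = 0.01500.
Darcy flux q = K · i = 8.200 × 0.01500 = 0.1230 m/day.
Seepage velocity v = q / n_e = 0.1230 / 0.17 = 0.7235 m/day.
Travel time t = L / v = 1940 / 0.7235 = 2681 days = 7.341 years.

7.34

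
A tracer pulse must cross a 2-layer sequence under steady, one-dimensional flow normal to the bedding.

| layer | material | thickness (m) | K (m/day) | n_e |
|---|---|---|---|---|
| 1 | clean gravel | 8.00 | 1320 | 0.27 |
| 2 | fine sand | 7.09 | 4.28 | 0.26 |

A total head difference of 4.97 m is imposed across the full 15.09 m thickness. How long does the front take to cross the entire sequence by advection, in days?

1.34

With flow normal to the layers, continuity requires the same specific discharge q through every layer.
Σ(b_i/K_i) = 8.00/1320 + 7.09/4.28 = 1.663 d.
q = Δh / Σ(b_i/K_i) = 4.97 / 1.663 = 2.989 m/day.
In each layer the seepage velocity is v_i = q/n_i, so the layer transit time is t_i = b_i·n_i / q:
  layer 1 (clean gravel): t_1 = 8.00 × 0.27 / 2.989 = 0.7226 d
  layer 2 (fine sand): t_2 = 7.09 × 0.26 / 2.989 = 0.6167 d
Total t = Σ t_i = 1.339 days.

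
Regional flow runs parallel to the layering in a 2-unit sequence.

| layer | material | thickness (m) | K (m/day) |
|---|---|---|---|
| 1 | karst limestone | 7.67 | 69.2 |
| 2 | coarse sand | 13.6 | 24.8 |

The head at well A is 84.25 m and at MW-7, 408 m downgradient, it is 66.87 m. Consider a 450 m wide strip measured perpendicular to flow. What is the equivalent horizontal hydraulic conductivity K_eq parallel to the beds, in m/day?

40.8

Flow is parallel to layering, so each bed carries its own Darcy discharge and the transmissivities add.
Σ(K_i·b_i) = 69.2×7.67 + 24.8×13.6 = 868.0 m²/day.
Total thickness b = 21.27 m, so K_eq = Σ(K_i·b_i)/b = 40.81 m/day.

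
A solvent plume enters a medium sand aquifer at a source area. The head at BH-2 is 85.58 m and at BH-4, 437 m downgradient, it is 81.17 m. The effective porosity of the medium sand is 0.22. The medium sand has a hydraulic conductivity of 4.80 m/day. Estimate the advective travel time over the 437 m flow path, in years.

Hydraulic gradient i = (85.58 − 81.17) / 437 = 4.41 / 437 = 0.01009.
Darcy flux q = K · i = 4.800 × 0.01009 = 0.04844 m/day.
Seepage velocity v = q / n_e = 0.04844 / 0.22 = 0.2202 m/day.
Travel time t = L / v = 437 / 0.2202 = 1985 days = 5.434 years.

5.43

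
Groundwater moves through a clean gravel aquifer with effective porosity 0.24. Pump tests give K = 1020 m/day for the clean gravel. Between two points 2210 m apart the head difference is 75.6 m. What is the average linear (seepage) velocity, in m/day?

Hydraulic gradient i = Δh / L = 75.6 / 2210 = 0.03421.
Darcy flux q = K · i = 1020 × 0.03421 = 34.89 m/day.
Seepage velocity v = q / n_e = 34.89 / 0.24 = 145.4 m/day.

145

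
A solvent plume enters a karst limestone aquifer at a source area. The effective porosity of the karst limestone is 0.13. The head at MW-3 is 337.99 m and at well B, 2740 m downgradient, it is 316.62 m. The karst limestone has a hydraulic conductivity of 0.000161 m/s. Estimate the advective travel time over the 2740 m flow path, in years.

Convert K: 0.000161 m/s × 86400 = 13.91 m/day.
Hydraulic gradient i = (337.99 − 316.62) / 2740 = 21.37 / 2740 = 0.007799.
Darcy flux q = K · i = 13.91 × 0.007799 = 0.1085 m/day.
Seepage velocity v = q / n_e = 0.1085 / 0.13 = 0.8345 m/day.
Travel time t = L / v = 2740 / 0.8345 = 3283 days = 8.989 years.

8.99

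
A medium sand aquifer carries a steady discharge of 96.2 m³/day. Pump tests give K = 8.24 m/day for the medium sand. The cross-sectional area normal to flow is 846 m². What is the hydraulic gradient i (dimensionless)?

From Q = K·A·i, i = Q / (K·A) = 96.2 / (8.240 × 846.0) = 0.01380.

0.0138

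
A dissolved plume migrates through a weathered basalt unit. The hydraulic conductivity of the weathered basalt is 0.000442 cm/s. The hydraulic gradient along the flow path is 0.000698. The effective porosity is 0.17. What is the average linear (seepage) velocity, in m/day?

Convert K: 0.000442 cm/s × 864 = 0.3819 m/day.
Hydraulic gradient i = 0.000698.
Darcy flux q = K · i = 0.3819 × 0.0006980 = 0.0002666 m/day.
Seepage velocity v = q / n_e = 0.0002666 / 0.17 = 0.001568 m/day.

0.00157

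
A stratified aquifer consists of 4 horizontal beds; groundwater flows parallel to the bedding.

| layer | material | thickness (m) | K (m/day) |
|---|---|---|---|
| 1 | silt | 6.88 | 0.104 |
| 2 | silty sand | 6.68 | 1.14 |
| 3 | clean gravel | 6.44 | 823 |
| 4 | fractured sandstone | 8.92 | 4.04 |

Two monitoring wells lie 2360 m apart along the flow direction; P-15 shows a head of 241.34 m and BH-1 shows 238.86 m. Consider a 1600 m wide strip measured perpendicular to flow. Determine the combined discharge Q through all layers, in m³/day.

Flow is parallel to layering, so each bed carries its own Darcy discharge and the transmissivities add.
Σ(K_i·b_i) = 0.104×6.88 + 1.14×6.68 + 823×6.44 + 4.04×8.92 = 5344 m²/day.
Hydraulic gradient i = (241.34 − 238.86) / 2360 = 2.48 / 2360 = 0.001051.
Q = Σ(K_i·b_i) · W · i = 5344 × 1600 × 0.001051 = 8986 m³/day.

8990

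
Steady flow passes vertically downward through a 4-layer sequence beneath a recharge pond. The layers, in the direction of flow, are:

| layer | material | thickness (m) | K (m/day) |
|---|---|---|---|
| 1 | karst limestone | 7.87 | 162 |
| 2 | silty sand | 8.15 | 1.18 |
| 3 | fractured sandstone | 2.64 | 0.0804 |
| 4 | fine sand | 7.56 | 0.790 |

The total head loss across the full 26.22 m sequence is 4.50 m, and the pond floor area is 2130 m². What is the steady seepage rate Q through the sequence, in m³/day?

194

Flow is perpendicular to layering, so the layers act in series and the equivalent K is the thickness-weighted harmonic mean.
Total thickness L = 7.87 + 8.15 + 2.64 + 7.56 = 26.22 m.
Σ(b_i/K_i) = 7.87/162 + 8.15/1.18 + 2.64/0.0804 + 7.56/0.790 = 49.36 d.
K_eq = L / Σ(b_i/K_i) = 26.22 / 49.36 = 0.5312 m/day.
Q = K_eq · A · (Δh/L) = 0.5312 × 2130 × (4.50/26.22) = 194.2 m³/day.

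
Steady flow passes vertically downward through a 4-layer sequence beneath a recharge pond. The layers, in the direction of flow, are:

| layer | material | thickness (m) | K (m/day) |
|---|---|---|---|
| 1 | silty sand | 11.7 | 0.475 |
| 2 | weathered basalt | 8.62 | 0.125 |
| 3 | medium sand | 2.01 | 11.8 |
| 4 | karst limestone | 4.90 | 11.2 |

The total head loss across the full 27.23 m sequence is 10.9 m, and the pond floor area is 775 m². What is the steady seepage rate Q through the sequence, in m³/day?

89.7

Flow is perpendicular to layering, so the layers act in series and the equivalent K is the thickness-weighted harmonic mean.
Total thickness L = 11.7 + 8.62 + 2.01 + 4.90 = 27.23 m.
Σ(b_i/K_i) = 11.7/0.475 + 8.62/0.125 + 2.01/11.8 + 4.90/11.2 = 94.20 d.
K_eq = L / Σ(b_i/K_i) = 27.23 / 94.20 = 0.2891 m/day.
Q = K_eq · A · (Δh/L) = 0.2891 × 775 × (10.9/27.23) = 89.68 m³/day.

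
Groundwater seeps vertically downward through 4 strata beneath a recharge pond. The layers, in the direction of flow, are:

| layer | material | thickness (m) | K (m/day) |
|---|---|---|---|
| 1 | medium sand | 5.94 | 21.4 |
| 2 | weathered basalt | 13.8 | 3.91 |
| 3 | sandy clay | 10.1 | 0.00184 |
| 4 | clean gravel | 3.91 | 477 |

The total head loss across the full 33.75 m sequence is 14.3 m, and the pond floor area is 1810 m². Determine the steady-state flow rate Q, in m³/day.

Flow is perpendicular to layering, so the layers act in series and the equivalent K is the thickness-weighted harmonic mean.
Total thickness L = 5.94 + 13.8 + 10.1 + 3.91 = 33.75 m.
Σ(b_i/K_i) = 5.94/21.4 + 13.8/3.91 + 10.1/0.00184 + 3.91/477 = 5493 d.
K_eq = L / Σ(b_i/K_i) = 33.75 / 5493 = 0.006144 m/day.
Q = K_eq · A · (Δh/L) = 0.006144 × 1810 × (14.3/33.75) = 4.712 m³/day.

4.71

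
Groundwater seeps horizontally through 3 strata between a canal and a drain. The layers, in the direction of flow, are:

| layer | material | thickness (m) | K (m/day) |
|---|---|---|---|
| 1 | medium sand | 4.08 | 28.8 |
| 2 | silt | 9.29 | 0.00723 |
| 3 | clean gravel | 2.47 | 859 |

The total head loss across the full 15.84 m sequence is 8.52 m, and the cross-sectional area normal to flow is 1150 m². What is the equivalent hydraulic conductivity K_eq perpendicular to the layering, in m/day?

Flow is perpendicular to layering, so the layers act in series and the equivalent K is the thickness-weighted harmonic mean.
Total thickness L = 4.08 + 9.29 + 2.47 = 15.84 m.
Σ(b_i/K_i) = 4.08/28.8 + 9.29/0.00723 + 2.47/859 = 1285 d.
K_eq = L / Σ(b_i/K_i) = 15.84 / 1285 = 0.01233 m/day.

0.0123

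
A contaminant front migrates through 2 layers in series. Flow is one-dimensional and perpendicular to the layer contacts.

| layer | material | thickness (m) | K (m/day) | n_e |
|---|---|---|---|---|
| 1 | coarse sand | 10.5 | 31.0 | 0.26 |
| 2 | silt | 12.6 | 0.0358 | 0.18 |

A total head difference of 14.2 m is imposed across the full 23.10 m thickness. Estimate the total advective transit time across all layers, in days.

With flow normal to the layers, continuity requires the same specific discharge q through every layer.
Σ(b_i/K_i) = 10.5/31.0 + 12.6/0.0358 = 352.3 d.
q = Δh / Σ(b_i/K_i) = 14.2 / 352.3 = 0.04031 m/day.
In each layer the seepage velocity is v_i = q/n_i, so the layer transit time is t_i = b_i·n_i / q:
  layer 1 (coarse sand): t_1 = 10.5 × 0.26 / 0.04031 = 67.73 d
  layer 2 (silt): t_2 = 12.6 × 0.18 / 0.04031 = 56.27 d
Total t = Σ t_i = 124.0 days.

124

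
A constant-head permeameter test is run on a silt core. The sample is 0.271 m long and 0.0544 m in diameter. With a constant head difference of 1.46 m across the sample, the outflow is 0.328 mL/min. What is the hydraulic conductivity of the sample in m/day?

0.0377

Cross-sectional area A = π·(d/2)² = π × (0.0544/2)² = 0.002324 m².
Convert discharge: 0.328 mL/min = 5.467e-09 m³/s.
Darcy's law rearranged: K = Q·L / (A·Δh) = 5.467e-09 × 0.271 / (0.002324 × 1.46) = 4.366e-07 m/s = 0.03772 m/day.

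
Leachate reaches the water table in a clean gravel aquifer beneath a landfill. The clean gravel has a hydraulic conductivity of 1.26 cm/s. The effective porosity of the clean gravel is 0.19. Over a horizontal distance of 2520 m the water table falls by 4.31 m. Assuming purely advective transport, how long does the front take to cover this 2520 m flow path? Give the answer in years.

Convert K: 1.26 cm/s × 864 = 1089 m/day.
Hydraulic gradient i = Δh / L = 4.31 / 2520 = 0.001710.
Darcy flux q = K · i = 1089 × 0.001710 = 1.862 m/day.
Seepage velocity v = q / n_e = 1.862 / 0.19 = 9.800 m/day.
Travel time t = L / v = 2520 / 9.800 = 257.2 days = 0.7040 years.

0.704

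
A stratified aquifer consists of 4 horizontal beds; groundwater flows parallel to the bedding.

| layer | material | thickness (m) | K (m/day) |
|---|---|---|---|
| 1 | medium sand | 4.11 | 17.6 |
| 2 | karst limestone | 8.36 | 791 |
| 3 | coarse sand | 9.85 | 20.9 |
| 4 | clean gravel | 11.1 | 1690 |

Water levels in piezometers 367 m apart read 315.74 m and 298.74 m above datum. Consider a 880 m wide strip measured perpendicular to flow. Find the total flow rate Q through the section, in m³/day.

1.05e+06

Flow is parallel to layering, so each bed carries its own Darcy discharge and the transmissivities add.
Σ(K_i·b_i) = 17.6×4.11 + 791×8.36 + 20.9×9.85 + 1690×11.1 = 25650 m²/day.
Hydraulic gradient i = (315.74 − 298.74) / 367 = 17 / 367 = 0.04632.
Q = Σ(K_i·b_i) · W · i = 25650 × 880 × 0.04632 = 1.046e+06 m³/day.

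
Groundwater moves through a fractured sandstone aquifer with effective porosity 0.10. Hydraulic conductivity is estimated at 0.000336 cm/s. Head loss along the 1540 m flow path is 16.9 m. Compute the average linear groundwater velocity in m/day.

0.0319

Convert K: 0.000336 cm/s × 864 = 0.2903 m/day.
Hydraulic gradient i = Δh / L = 16.9 / 1540 = 0.01097.
Darcy flux q = K · i = 0.2903 × 0.01097 = 0.003186 m/day.
Seepage velocity v = q / n_e = 0.003186 / 0.10 = 0.03186 m/day.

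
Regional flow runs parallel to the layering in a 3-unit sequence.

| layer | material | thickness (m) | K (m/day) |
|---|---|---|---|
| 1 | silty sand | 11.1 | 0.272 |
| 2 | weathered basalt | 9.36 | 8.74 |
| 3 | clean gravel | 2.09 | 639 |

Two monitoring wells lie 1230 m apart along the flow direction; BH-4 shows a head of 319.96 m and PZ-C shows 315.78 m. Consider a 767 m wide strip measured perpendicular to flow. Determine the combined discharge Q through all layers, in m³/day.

3700

Flow is parallel to layering, so each bed carries its own Darcy discharge and the transmissivities add.
Σ(K_i·b_i) = 0.272×11.1 + 8.74×9.36 + 639×2.09 = 1420 m²/day.
Hydraulic gradient i = (319.96 − 315.78) / 1230 = 4.18 / 1230 = 0.003398.
Q = Σ(K_i·b_i) · W · i = 1420 × 767 × 0.003398 = 3702 m³/day.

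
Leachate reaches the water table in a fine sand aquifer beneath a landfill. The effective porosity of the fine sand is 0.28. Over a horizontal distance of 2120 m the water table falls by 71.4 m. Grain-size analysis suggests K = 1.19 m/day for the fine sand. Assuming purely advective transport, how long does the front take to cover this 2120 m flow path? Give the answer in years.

Hydraulic gradient i = Δh / L = 71.4 / 2120 = 0.03368.
Darcy flux q = K · i = 1.190 × 0.03368 = 0.04008 m/day.
Seepage velocity v = q / n_e = 0.04008 / 0.28 = 0.1431 m/day.
Travel time t = L / v = 2120 / 0.1431 = 14811 days = 40.55 years.

40.6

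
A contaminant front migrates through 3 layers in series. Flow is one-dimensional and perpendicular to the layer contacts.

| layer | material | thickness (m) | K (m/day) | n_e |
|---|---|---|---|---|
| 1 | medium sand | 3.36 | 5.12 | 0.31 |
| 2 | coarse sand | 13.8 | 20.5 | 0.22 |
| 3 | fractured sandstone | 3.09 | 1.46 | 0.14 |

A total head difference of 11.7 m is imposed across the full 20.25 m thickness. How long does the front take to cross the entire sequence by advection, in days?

With flow normal to the layers, continuity requires the same specific discharge q through every layer.
Σ(b_i/K_i) = 3.36/5.12 + 13.8/20.5 + 3.09/1.46 = 3.446 d.
q = Δh / Σ(b_i/K_i) = 11.7 / 3.446 = 3.395 m/day.
In each layer the seepage velocity is v_i = q/n_i, so the layer transit time is t_i = b_i·n_i / q:
  layer 1 (medium sand): t_1 = 3.36 × 0.31 / 3.395 = 0.3068 d
  layer 2 (coarse sand): t_2 = 13.8 × 0.22 / 3.395 = 0.8942 d
  layer 3 (fractured sandstone): t_3 = 3.09 × 0.14 / 3.395 = 0.1274 d
Total t = Σ t_i = 1.328 days.

1.33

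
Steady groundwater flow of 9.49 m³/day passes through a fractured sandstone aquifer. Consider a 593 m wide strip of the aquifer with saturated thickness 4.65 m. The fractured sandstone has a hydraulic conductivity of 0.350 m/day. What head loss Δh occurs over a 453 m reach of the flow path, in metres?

Cross-sectional area A = 593 × 4.65 = 2757 m².
From Q = K·A·i, i = Q / (K·A) = 9.49 / (0.3500 × 2757) = 0.009833.
Head loss Δh = i · L = 0.009833 × 453 = 4.454 m.

4.45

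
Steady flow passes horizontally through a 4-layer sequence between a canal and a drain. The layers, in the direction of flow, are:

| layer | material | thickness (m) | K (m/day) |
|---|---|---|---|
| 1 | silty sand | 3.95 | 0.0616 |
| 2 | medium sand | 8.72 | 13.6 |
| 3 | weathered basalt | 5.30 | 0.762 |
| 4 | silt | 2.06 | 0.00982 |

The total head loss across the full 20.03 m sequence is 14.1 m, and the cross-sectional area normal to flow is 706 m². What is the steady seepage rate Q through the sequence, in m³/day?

35.4

Flow is perpendicular to layering, so the layers act in series and the equivalent K is the thickness-weighted harmonic mean.
Total thickness L = 3.95 + 8.72 + 5.30 + 2.06 = 20.03 m.
Σ(b_i/K_i) = 3.95/0.0616 + 8.72/13.6 + 5.30/0.762 + 2.06/0.00982 = 281.5 d.
K_eq = L / Σ(b_i/K_i) = 20.03 / 281.5 = 0.07116 m/day.
Q = K_eq · A · (Δh/L) = 0.07116 × 706 × (14.1/20.03) = 35.36 m³/day.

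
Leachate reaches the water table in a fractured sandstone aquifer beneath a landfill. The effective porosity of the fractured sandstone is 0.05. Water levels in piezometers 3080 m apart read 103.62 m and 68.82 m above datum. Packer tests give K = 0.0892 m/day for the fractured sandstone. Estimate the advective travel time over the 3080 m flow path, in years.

418

Hydraulic gradient i = (103.62 − 68.82) / 3080 = 34.8 / 3080 = 0.01130.
Darcy flux q = K · i = 0.08920 × 0.01130 = 0.001008 m/day.
Seepage velocity v = q / n_e = 0.001008 / 0.05 = 0.02016 m/day.
Travel time t = L / v = 3080 / 0.02016 = 1.528e+05 days = 418.3 years.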